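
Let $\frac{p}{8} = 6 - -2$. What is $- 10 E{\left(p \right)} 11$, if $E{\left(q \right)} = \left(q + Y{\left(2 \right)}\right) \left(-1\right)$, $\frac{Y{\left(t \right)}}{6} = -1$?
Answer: $6380$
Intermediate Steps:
$Y{\left(t \right)} = -6$ ($Y{\left(t \right)} = 6 \left(-1\right) = -6$)
$p = 64$ ($p = 8 \left(6 - -2\right) = 8 \left(6 + 2\right) = 8 \cdot 8 = 64$)
$E{\left(q \right)} = 6 - q$ ($E{\left(q \right)} = \left(q - 6\right) \left(-1\right) = \left(-6 + q\right) \left(-1\right) = 6 - q$)
$- 10 E{\left(p \right)} 11 = - 10 \left(6 - 64\right) 11 = \left(-10\right) \left(-58\right) 11 = 580 \cdot 11 = 6380$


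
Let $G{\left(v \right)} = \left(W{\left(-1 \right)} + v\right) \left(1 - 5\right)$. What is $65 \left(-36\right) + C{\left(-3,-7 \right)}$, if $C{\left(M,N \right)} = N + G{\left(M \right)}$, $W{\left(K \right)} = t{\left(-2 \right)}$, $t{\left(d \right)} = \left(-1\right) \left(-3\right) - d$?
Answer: $-2355$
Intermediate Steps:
$t{\left(d \right)} = 3 - d$
$W{\left(K \right)} = 5$ ($W{\left(K \right)} = 3 - -2 = 3 + 2 = 5$)
$G{\left(v \right)} = -20 - 4 v$ ($G{\left(v \right)} = \left(5 + v\right) \left(1 - 5\right) = \left(5 + v\right) \left(-4\right) = -20 - 4 v$)
$C{\left(M,N \right)} = -20 + N - 4 M$ ($C{\left(M,N \right)} = N - \left(20 + 4 M\right) = -20 + N - 4 M$)
$65 \left(-36\right) + C{\left(-3,-7 \right)} = 65 \left(-36\right) - 15 = -2340 - 15 = -2355$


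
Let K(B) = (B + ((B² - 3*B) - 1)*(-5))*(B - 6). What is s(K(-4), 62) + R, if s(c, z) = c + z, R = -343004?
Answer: -341552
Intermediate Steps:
K(B) = (-6 + B)*(5 - 5*B² + 16*B) (K(B) = (B + (-1 + B² - 3*B)*(-5))*(-6 + B) = (B + (5 - 5*B² + 15*B))*(-6 + B) = (5 - 5*B² + 16*B)*(-6 + B) = (-6 + B)*(5 - 5*B² + 16*B))
s(K(-4), 62) + R = ((-30 - 91*(-4) - 5*(-4)³ + 46*(-4)²) + 62) - 343004 = ((-30 + 364 - 5*(-64) + 46*16) + 62) - 343004 = ((-30 + 364 + 320 + 736) + 62) - 343004 = (1390 + 62) - 343004 = 1452 - 343004 = -341552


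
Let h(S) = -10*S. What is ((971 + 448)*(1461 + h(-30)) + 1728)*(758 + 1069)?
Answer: 4568572449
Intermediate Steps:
((971 + 448)*(1461 + h(-30)) + 1728)*(758 + 1069) = ((971 + 448)*(1461 - 10*(-30)) + 1728)*(758 + 1069) = (1419*(1461 + 300) + 1728)*1827 = (1419*1761 + 1728)*1827 = (2498859 + 1728)*1827 = 2500587*1827 = 4568572449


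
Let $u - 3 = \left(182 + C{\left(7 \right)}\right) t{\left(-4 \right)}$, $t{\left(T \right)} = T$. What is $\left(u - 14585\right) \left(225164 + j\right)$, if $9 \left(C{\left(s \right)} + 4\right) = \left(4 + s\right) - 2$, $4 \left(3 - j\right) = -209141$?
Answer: $- \frac{8488929041}{2} \approx -4.2445 \cdot 10^{9}$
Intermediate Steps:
$j = \frac{209153}{4}$ ($j = 3 - - \frac{209141}{4} = 3 + \frac{209141}{4} = \frac{209153}{4} \approx 52288.0$)
$C{\left(s \right)} = - \frac{34}{9} + \frac{s}{9}$ ($C{\left(s \right)} = -4 + \frac{\left(4 + s\right) - 2}{9} = -4 + \frac{2 + s}{9} = -4 + \left(\frac{2}{9} + \frac{s}{9}\right) = - \frac{34}{9} + \frac{s}{9}$)
$u = -713$ ($u = 3 + \left(182 + \left(- \frac{34}{9} + \frac{1}{9} \cdot 7\right)\right) \left(-4\right) = 3 + \left(182 + \left(- \frac{34}{9} + \frac{7}{9}\right)\right) \left(-4\right) = 3 + \left(182 - 3\right) \left(-4\right) = 3 + 179 \left(-4\right) = 3 - 716 = -713$)
$\left(u - 14585\right) \left(225164 + j\right) = \left(-713 - 14585\right) \left(225164 + \frac{209153}{4}\right) = \left(-15298\right) \frac{1109809}{4} = - \frac{8488929041}{2}$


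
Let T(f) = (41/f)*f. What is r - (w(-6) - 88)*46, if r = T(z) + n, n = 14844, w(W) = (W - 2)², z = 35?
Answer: 15989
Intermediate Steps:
w(W) = (-2 + W)²
T(f) = 41
r = 14885 (r = 41 + 14844 = 14885)
r - (w(-6) - 88)*46 = 14885 - ((-2 - 6)² - 88)*46 = 14885 - ((-8)² - 88)*46 = 14885 - (64 - 88)*46 = 14885 - (-24)*46 = 14885 - 1*(-1104) = 14885 + 1104 = 15989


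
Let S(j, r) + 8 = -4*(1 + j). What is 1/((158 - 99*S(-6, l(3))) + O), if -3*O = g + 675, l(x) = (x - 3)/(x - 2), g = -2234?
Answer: -3/1531 ≈ -0.0019595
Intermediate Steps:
l(x) = (-3 + x)/(-2 + x)
S(j, r) = -12 - 4*j (S(j, r) = -8 - 4*(1 + j) = -8 + (-4 - 4*j) = -12 - 4*j)
O = 1559/3 (O = -(-2234 + 675)/3 = -⅓*(-1559) = 1559/3 ≈ 519.67)
1/((158 - 99*S(-6, l(3))) + O) = 1/((158 - 99*(-12 - 4*(-6))) + 1559/3) = 1/((158 - 99*(-12 + 24)) + 1559/3) = 1/((158 - 99*12) + 1559/3) = 1/((158 - 1188) + 1559/3) = 1/(-1030 + 1559/3) = 1/(-1531/3) = -3/1531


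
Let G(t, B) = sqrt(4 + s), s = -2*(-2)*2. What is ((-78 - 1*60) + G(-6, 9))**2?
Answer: 19056 - 552*sqrt(3) ≈ 18100.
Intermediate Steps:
s = 8 (s = 4*2 = 8)
G(t, B) = 2*sqrt(3) (G(t, B) = sqrt(4 + 8) = sqrt(12) = 2*sqrt(3))
((-78 - 1*60) + G(-6, 9))**2 = ((-78 - 1*60) + 2*sqrt(3))**2 = ((-78 - 60) + 2*sqrt(3))**2 = (-138 + 2*sqrt(3))**2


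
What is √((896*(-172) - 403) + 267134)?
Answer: √112619 ≈ 335.59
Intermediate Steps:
√((896*(-172) - 403) + 267134) = √((-154112 - 403) + 267134) = √(-154515 + 267134) = √112619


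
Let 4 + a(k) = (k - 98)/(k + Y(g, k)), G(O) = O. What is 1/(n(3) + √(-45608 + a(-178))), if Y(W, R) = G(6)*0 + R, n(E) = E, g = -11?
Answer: 89/1353400 - I*√361286511/4060200 ≈ 6.576e-5 - 0.0046814*I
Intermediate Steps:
Y(W, R) = R (Y(W, R) = 6*0 + R = 0 + R = R)
a(k) = -4 + (-98 + k)/(2*k) (a(k) = -4 + (k - 98)/(k + k) = -4 + (-98 + k)/((2*k)) = -4 + (-98 + k)*(1/(2*k)) = -4 + (-98 + k)/(2*k))
1/(n(3) + √(-45608 + a(-178))) = 1/(3 + √(-45608 + (-7/2 - 49/(-178)))) = 1/(3 + √(-45608 + (-7/2 - 49*(-1/178)))) = 1/(3 + √(-45608 + (-7/2 + 49/178))) = 1/(3 + √(-45608 - 287/89)) = 1/(3 + √(-4059399/89)) = 1/(3 + I*√361286511/89)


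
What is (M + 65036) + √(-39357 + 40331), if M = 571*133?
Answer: 140979 + √974 ≈ 1.4101e+5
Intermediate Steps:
M = 75943
(M + 65036) + √(-39357 + 40331) = (75943 + 65036) + √(-39357 + 40331) = 140979 + √974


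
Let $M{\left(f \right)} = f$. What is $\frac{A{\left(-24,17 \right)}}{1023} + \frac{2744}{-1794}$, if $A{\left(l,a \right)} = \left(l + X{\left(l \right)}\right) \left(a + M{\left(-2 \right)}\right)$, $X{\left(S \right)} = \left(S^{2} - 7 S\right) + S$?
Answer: $\frac{2653708}{305877} \approx 8.6757$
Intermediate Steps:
$X{\left(S \right)} = S^{2} - 6 S$
$A{\left(l,a \right)} = \left(-2 + a\right) \left(l + l \left(-6 + l\right)\right)$ ($A{\left(l,a \right)} = \left(l + l \left(-6 + l\right)\right) \left(a - 2\right) = \left(l + l \left(-6 + l\right)\right) \left(-2 + a\right) = \left(-2 + a\right) \left(l + l \left(-6 + l\right)\right)$)
$\frac{A{\left(-24,17 \right)}}{1023} + \frac{2744}{-1794} = \frac{\left(-24\right) \left(10 + 17 - -48 + 17 \left(-6 - 24\right)\right)}{1023} + \frac{2744}{-1794} = - 24 \left(10 + 17 + 48 + 17 \left(-30\right)\right) \frac{1}{1023} + 2744 \left(- \frac{1}{1794}\right) = - 24 \left(10 + 17 + 48 - 510\right) \frac{1}{1023} - \frac{1372}{897} = \left(-24\right) \left(-435\right) \frac{1}{1023} - \frac{1372}{897} = 10440 \cdot \frac{1}{1023} - \frac{1372}{897} = \frac{3480}{341} - \frac{1372}{897} = \frac{2653708}{305877}$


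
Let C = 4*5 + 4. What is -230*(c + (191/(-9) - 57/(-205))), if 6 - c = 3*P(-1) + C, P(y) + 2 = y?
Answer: 2541362/369 ≈ 6887.2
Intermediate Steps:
P(y) = -2 + y
C = 24 (C = 20 + 4 = 24)
c = -9 (c = 6 - (3*(-2 - 1) + 24) = 6 - (3*(-3) + 24) = 6 - (-9 + 24) = 6 - 1*15 = 6 - 15 = -9)
-230*(c + (191/(-9) - 57/(-205))) = -230*(-9 + (191/(-9) - 57/(-205))) = -230*(-9 + (191*(-⅑) - 57*(-1/205))) = -230*(-9 + (-191/9 + 57/205)) = -230*(-9 - 38642/1845) = -230*(-55247/1845) = 2541362/369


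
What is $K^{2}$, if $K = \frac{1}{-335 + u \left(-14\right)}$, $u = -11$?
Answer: $\frac{1}{32761} \approx 3.0524 \cdot 10^{-5}$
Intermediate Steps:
$K = - \frac{1}{181}$ ($K = \frac{1}{-335 - -154} = \frac{1}{-335 + 154} = \frac{1}{-181} = - \frac{1}{181} \approx -0.0055249$)
$K^{2} = \left(- \frac{1}{181}\right)^{2} = \frac{1}{32761}$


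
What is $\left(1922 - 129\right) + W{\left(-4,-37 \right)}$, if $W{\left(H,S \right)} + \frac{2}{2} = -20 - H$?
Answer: $1776$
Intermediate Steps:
$W{\left(H,S \right)} = -21 - H$ ($W{\left(H,S \right)} = -1 - \left(20 + H\right) = -21 - H$)
$\left(1922 - 129\right) + W{\left(-4,-37 \right)} = \left(1922 - 129\right) - 17 = 1793 + \left(-21 + 4\right) = 1793 - 17 = 1776$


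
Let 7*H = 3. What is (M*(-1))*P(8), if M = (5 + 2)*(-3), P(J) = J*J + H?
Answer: 1353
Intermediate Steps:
H = 3/7 (H = (⅐)*3 = 3/7 ≈ 0.42857)
P(J) = 3/7 + J² (P(J) = J*J + 3/7 = J² + 3/7 = 3/7 + J²)
M = -21 (M = 7*(-3) = -21)
(M*(-1))*P(8) = (-21*(-1))*(3/7 + 8²) = 21*(3/7 + 64) = 21*(451/7) = 1353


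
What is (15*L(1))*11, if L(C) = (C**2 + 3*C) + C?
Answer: 825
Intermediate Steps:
L(C) = C**2 + 4*C
(15*L(1))*11 = (15*(1*(4 + 1)))*11 = (15*(1*5))*11 = (15*5)*11 = 75*11 = 825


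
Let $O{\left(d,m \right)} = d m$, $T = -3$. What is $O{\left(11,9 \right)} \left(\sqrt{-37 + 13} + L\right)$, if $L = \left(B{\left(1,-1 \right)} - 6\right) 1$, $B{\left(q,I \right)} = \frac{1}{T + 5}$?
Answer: $- \frac{1089}{2} + 198 i \sqrt{6} \approx -544.5 + 485.0 i$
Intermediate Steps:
$B{\left(q,I \right)} = \frac{1}{2}$ ($B{\left(q,I \right)} = \frac{1}{-3 + 5} = \frac{1}{2}$)
$L = - \frac{11}{2}$ ($L = \left(\frac{1}{2} - 6\right) 1 = \left(- \frac{11}{2}\right) 1 = - \frac{11}{2} \approx -5.5$)
$O{\left(11,9 \right)} \left(\sqrt{-37 + 13} + L\right) = 11 \cdot 9 \left(\sqrt{-37 + 13} - \frac{11}{2}\right) = 99 \left(\sqrt{-24} - \frac{11}{2}\right) = 99 \left(2 i \sqrt{6} - \frac{11}{2}\right) = 99 \left(- \frac{11}{2} + 2 i \sqrt{6}\right) = - \frac{1089}{2} + 198 i \sqrt{6}$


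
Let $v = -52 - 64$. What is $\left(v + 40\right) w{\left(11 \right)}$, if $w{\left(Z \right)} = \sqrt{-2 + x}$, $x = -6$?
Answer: $- 152 i \sqrt{2} \approx - 214.96 i$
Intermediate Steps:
$v = -116$ ($v = -52 - 64 = -116$)
$w{\left(Z \right)} = 2 i \sqrt{2}$ ($w{\left(Z \right)} = \sqrt{-2 - 6} = \sqrt{-8} = 2 i \sqrt{2}$)
$\left(v + 40\right) w{\left(11 \right)} = \left(-116 + 40\right) 2 i \sqrt{2} = - 76 \cdot 2 i \sqrt{2} = - 152 i \sqrt{2}$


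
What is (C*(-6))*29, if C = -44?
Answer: 7656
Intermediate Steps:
(C*(-6))*29 = -44*(-6)*29 = 264*29 = 7656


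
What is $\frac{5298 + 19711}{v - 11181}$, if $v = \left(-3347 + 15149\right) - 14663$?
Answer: $- \frac{25009}{14042} \approx -1.781$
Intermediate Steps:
$v = -2861$ ($v = 11802 - 14663 = -2861$)
$\frac{5298 + 19711}{v - 11181} = \frac{5298 + 19711}{-2861 - 11181} = \frac{25009}{-14042} = 25009 \left(- \frac{1}{14042}\right) = - \frac{25009}{14042}$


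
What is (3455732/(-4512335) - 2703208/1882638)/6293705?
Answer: -9351836225848/26732805713862699825 ≈ -3.4983e-7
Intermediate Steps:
(3455732/(-4512335) - 2703208/1882638)/6293705 = (3455732*(-1/4512335) - 2703208*1/1882638)*(1/6293705) = (-3455732/4512335 - 1351604/941319)*(1/6293705) = -9351836225848/4247546669865*1/6293705 = -9351836225848/26732805713862699825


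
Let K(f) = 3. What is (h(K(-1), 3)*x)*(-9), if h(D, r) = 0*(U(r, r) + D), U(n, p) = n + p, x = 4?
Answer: 0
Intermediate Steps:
h(D, r) = 0 (h(D, r) = 0*((r + r) + D) = 0*(2*r + D) = 0*(D + 2*r) = 0)
(h(K(-1), 3)*x)*(-9) = (0*4)*(-9) = 0*(-9) = 0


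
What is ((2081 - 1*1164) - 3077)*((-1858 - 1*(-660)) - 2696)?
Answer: 8411040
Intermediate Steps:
((2081 - 1*1164) - 3077)*((-1858 - 1*(-660)) - 2696) = ((2081 - 1164) - 3077)*((-1858 + 660) - 2696) = (917 - 3077)*(-1198 - 2696) = -2160*(-3894) = 8411040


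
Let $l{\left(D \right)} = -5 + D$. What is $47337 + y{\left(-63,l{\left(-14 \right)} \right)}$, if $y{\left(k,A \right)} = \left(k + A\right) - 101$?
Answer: $47154$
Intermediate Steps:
$y{\left(k,A \right)} = -101 + A + k$ ($y{\left(k,A \right)} = \left(A + k\right) - 101 = -101 + A + k$)
$47337 + y{\left(-63,l{\left(-14 \right)} \right)} = 47337 - 183 = 47154$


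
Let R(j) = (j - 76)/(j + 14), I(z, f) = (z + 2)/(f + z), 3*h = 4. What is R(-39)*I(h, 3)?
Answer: 46/13 ≈ 3.5385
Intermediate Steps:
h = 4/3 (h = (⅓)*4 = 4/3 ≈ 1.3333)
I(z, f) = (2 + z)/(f + z)
R(j) = (-76 + j)/(14 + j)
R(-39)*I(h, 3) = ((-76 - 39)/(14 - 39))*((2 + 4/3)/(3 + 4/3)) = (-115/(-25))*((10/3)/(13/3)) = (-1/25*(-115))*((3/13)*(10/3)) = (23/5)*(10/13) = 46/13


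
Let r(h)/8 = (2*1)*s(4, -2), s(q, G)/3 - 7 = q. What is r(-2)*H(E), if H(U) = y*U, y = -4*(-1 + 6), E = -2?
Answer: 21120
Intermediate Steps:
s(q, G) = 21 + 3*q
y = -20 (y = -4*5 = -20)
H(U) = -20*U
r(h) = 528 (r(h) = 8*((2*1)*(21 + 3*4)) = 8*(2*(21 + 12)) = 8*(2*33) = 8*66 = 528)
r(-2)*H(E) = 528*(-20*(-2)) = 528*40 = 21120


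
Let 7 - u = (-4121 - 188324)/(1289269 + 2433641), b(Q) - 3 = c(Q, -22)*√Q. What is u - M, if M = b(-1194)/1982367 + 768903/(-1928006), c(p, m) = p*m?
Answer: 588962674481725462/79050108967609599 - 8756*I*√1194/660789 ≈ 7.4505 - 0.45787*I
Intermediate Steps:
c(p, m) = m*p
b(Q) = 3 - 22*Q^(3/2) (b(Q) = 3 + (-22*Q)*√Q = 3 - 22*Q^(3/2))
u = 5250563/744582 (u = 7 - (-4121 - 188324)/(1289269 + 2433641) = 7 - (-192445)/3722910 = 7 - 1*(-38489/744582) = 7 + 38489/744582 = 5250563/744582 ≈ 7.0517)
M = -508080716461/1274005156734 + 8756*I*√1194/660789 (M = (3 - (-26268)*I*√1194)/1982367 + 768903/(-1928006) = (3 - (-26268)*I*√1194)*(1/1982367) + 768903*(-1/1928006) = (3 + 26268*I*√1194)*(1/1982367) - 768903/1928006 = (1/660789 + 8756*I*√1194/660789) - 768903/1928006 = -508080716461/1274005156734 + 8756*I*√1194/660789 ≈ -0.39881 + 0.45787*I)
u - M = 5250563/744582 - (-508080716461/1274005156734 + 8756*I*√1194/660789) = 5250563/744582 + (508080716461/1274005156734 - 8756*I*√1194/660789) = 588962674481725462/79050108967609599 - 8756*I*√1194/660789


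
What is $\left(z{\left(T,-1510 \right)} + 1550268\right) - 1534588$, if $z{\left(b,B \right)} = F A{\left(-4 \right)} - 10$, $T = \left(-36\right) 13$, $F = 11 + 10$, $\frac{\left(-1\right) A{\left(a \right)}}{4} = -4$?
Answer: $16006$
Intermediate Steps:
$A{\left(a \right)} = 16$ ($A{\left(a \right)} = \left(-4\right) \left(-4\right) = 16$)
$F = 21$
$T = -468$
$z{\left(b,B \right)} = 326$ ($z{\left(b,B \right)} = 21 \cdot 16 - 10 = 336 - 10 = 326$)
$\left(z{\left(T,-1510 \right)} + 1550268\right) - 1534588 = \left(326 + 1550268\right) - 1534588 = 1550594 - 1534588 = 16006$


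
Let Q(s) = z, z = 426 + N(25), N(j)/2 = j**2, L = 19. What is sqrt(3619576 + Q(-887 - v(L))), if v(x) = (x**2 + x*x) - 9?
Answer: 2*sqrt(905313) ≈ 1903.0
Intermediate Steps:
N(j) = 2*j**2
v(x) = -9 + 2*x**2 (v(x) = (x**2 + x**2) - 9 = 2*x**2 - 9 = -9 + 2*x**2)
z = 1676 (z = 426 + 2*25**2 = 426 + 2*625 = 426 + 1250 = 1676)
Q(s) = 1676
sqrt(3619576 + Q(-887 - v(L))) = sqrt(3619576 + 1676) = sqrt(3621252) = 2*sqrt(905313)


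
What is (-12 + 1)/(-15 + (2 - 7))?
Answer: 11/20 ≈ 0.55000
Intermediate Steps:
(-12 + 1)/(-15 + (2 - 7)) = -11/(-15 - 5) = -11/(-20) = -11*(-1/20) = 11/20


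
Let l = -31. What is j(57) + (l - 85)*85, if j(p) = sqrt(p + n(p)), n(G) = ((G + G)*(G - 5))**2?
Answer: -9860 + sqrt(35141241) ≈ -3932.0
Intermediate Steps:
n(G) = 4*G**2*(-5 + G)**2 (n(G) = ((2*G)*(-5 + G))**2 = (2*G*(-5 + G))**2 = 4*G**2*(-5 + G)**2)
j(p) = sqrt(p + 4*p**2*(-5 + p)**2)
j(57) + (l - 85)*85 = sqrt(57*(1 + 4*57*(-5 + 57)**2)) + (-31 - 85)*85 = sqrt(57*(1 + 4*57*52**2)) - 116*85 = sqrt(57*(1 + 4*57*2704)) - 9860 = sqrt(57*(1 + 616512)) - 9860 = sqrt(57*616513) - 9860 = sqrt(35141241) - 9860 = -9860 + sqrt(35141241)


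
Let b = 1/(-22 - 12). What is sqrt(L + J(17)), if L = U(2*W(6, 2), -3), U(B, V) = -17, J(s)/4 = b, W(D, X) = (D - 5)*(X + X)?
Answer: I*sqrt(4947)/17 ≈ 4.1373*I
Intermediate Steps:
b = -1/34 (b = 1/(-34) = -1/34 ≈ -0.029412)
W(D, X) = 2*X*(-5 + D) (W(D, X) = (-5 + D)*(2*X) = 2*X*(-5 + D))
J(s) = -2/17 (J(s) = 4*(-1/34) = -2/17)
L = -17
sqrt(L + J(17)) = sqrt(-17 - 2/17) = sqrt(-291/17) = I*sqrt(4947)/17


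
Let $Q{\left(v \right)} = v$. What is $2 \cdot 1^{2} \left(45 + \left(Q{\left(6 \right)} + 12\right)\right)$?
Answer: $126$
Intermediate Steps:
$2 \cdot 1^{2} \left(45 + \left(Q{\left(6 \right)} + 12\right)\right) = 2 \cdot 1^{2} \left(45 + \left(6 + 12\right)\right) = 2 \cdot 1 \left(45 + 18\right) = 2 \cdot 63 = 126$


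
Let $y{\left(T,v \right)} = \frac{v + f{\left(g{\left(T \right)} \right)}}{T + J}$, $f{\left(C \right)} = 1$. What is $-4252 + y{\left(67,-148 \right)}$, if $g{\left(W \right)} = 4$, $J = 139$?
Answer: $- \frac{876059}{206} \approx -4252.7$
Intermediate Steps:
$y{\left(T,v \right)} = \frac{1 + v}{139 + T}$ ($y{\left(T,v \right)} = \frac{v + 1}{T + 139} = \frac{1 + v}{139 + T}$)
$-4252 + y{\left(67,-148 \right)} = -4252 + \frac{1 - 148}{139 + 67} = -4252 + \frac{1}{206} \left(-147\right) = -4252 - \frac{147}{206} = - \frac{876059}{206}$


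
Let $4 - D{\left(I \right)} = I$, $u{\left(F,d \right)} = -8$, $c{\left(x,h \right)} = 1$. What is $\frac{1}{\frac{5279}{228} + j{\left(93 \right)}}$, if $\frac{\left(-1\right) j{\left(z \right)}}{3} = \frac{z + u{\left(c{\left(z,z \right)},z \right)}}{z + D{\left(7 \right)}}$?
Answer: $\frac{228}{4633} \approx 0.049212$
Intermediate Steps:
$D{\left(I \right)} = 4 - I$
$j{\left(z \right)} = - \frac{3 \left(-8 + z\right)}{-3 + z}$ ($j{\left(z \right)} = - 3 \frac{z - 8}{z + \left(4 - 7\right)} = - 3 \frac{-8 + z}{z + \left(4 - 7\right)} = - 3 \frac{-8 + z}{z - 3} = - 3 \frac{-8 + z}{-3 + z} = - \frac{3 \left(-8 + z\right)}{-3 + z}$)
$\frac{1}{\frac{5279}{228} + j{\left(93 \right)}} = \frac{1}{\frac{5279}{228} + \frac{3 \left(8 - 93\right)}{-3 + 93}} = \frac{1}{5279 \cdot \frac{1}{228} + \frac{3 \left(8 - 93\right)}{90}} = \frac{1}{\frac{5279}{228} + 3 \cdot \frac{1}{90} \left(-85\right)} = \frac{1}{\frac{5279}{228} - \frac{17}{6}} = \frac{1}{\frac{4633}{228}} = \frac{228}{4633}$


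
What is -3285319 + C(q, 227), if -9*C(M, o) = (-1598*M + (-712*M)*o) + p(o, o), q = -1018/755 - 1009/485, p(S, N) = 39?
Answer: -441278349832/131823 ≈ -3.3475e+6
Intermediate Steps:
q = -50221/14647 (q = -1018*1/755 - 1009*1/485 = -1018/755 - 1009/485 = -50221/14647 ≈ -3.4288)
C(M, o) = -13/3 + 1598*M/9 + 712*M*o/9 (C(M, o) = -((-1598*M + (-712*M)*o) + 39)/9 = -((-1598*M - 712*M*o) + 39)/9 = -(39 - 1598*M - 712*M*o)/9 = -13/3 + 1598*M/9 + 712*M*o/9)
-3285319 + C(q, 227) = -3285319 + (-13/3 + (1598/9)*(-50221/14647) + (712/9)*(-50221/14647)*227) = -3285319 + (-13/3 - 80253158/131823 - 8116918904/131823) = -3285319 - 8197743295/131823 = -441278349832/131823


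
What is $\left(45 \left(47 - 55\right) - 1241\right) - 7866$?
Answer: $-9467$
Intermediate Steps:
$\left(45 \left(47 - 55\right) - 1241\right) - 7866 = \left(45 \left(-8\right) - 1241\right) - 7866 = \left(-360 - 1241\right) - 7866 = -1601 - 7866 = -9467$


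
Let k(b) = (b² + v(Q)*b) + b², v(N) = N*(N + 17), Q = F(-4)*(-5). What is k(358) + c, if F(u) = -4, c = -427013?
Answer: 94235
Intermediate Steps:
Q = 20 (Q = -4*(-5) = 20)
v(N) = N*(17 + N)
k(b) = 2*b² + 740*b (k(b) = (b² + (20*(17 + 20))*b) + b² = (b² + (20*37)*b) + b² = (b² + 740*b) + b² = 2*b² + 740*b)
k(358) + c = 2*358*(370 + 358) - 427013 = 2*358*728 - 427013 = 521248 - 427013 = 94235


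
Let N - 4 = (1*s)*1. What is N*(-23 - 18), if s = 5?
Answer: -369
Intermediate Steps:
N = 9 (N = 4 + (1*5)*1 = 4 + 5*1 = 4 + 5 = 9)
N*(-23 - 18) = 9*(-23 - 18) = 9*(-41) = -369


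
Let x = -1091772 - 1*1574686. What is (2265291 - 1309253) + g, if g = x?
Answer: -1710420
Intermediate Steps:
x = -2666458 (x = -1091772 - 1574686 = -2666458)
g = -2666458
(2265291 - 1309253) + g = (2265291 - 1309253) - 2666458 = 956038 - 2666458 = -1710420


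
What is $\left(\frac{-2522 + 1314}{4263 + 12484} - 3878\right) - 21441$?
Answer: $- \frac{424018501}{16747} \approx -25319.0$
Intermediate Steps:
$\left(\frac{-2522 + 1314}{4263 + 12484} - 3878\right) - 21441 = \left(- \frac{1208}{16747} - 3878\right) - 21441 = - \frac{64946074}{16747} - 21441 = - \frac{424018501}{16747}$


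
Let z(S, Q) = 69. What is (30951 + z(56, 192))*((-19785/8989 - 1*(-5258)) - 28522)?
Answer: -6487519108620/8989 ≈ -7.2172e+8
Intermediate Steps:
(30951 + z(56, 192))*((-19785/8989 - 1*(-5258)) - 28522) = (30951 + 69)*((-19785/8989 - 1*(-5258)) - 28522) = 31020*((-19785*1/8989 + 5258) - 28522) = 31020*((-19785/8989 + 5258) - 28522) = 31020*(47244377/8989 - 28522) = 31020*(-209139881/8989) = -6487519108620/8989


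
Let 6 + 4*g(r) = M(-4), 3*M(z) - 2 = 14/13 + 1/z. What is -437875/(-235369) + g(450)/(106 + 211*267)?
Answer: 5140653651953/2763265953136 ≈ 1.8604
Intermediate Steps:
M(z) = 40/39 + 1/(3*z) (M(z) = ⅔ + (14/13 + 1/z)/3 = ⅔ + (14/39 + 1/(3*z)) = 40/39 + 1/(3*z))
g(r) = -263/208 (g(r) = -3/2 + ((1/39)*(13 + 40*(-4))/(-4))/4 = -3/2 + ((1/39)*(-¼)*(13 - 160))/4 = -3/2 + ((1/39)*(-¼)*(-147))/4 = -3/2 + (¼)*(49/52) = -3/2 + 49/208 = -263/208)
-437875/(-235369) + g(450)/(106 + 211*267) = -437875/(-235369) - 263/(208*(106 + 211*267)) = -437875*(-1/235369) - 263/(208*(106 + 56337)) = 437875/235369 - 263/208/56443 = 437875/235369 - 263/208*1/56443 = 437875/235369 - 263/11740144 = 5140653651953/2763265953136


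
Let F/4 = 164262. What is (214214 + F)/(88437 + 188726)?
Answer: 871262/277163 ≈ 3.1435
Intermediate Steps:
F = 657048 (F = 4*164262 = 657048)
(214214 + F)/(88437 + 188726) = (214214 + 657048)/(88437 + 188726) = 871262/277163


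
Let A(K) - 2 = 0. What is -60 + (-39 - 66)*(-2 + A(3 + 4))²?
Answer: -60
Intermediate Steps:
A(K) = 2 (A(K) = 2 + 0 = 2)
-60 + (-39 - 66)*(-2 + A(3 + 4))² = -60 + (-39 - 66)*(-2 + 2)² = -60 - 105*0² = -60 - 105*0 = -60 + 0 = -60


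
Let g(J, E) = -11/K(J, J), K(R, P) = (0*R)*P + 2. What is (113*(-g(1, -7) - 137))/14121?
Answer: -29719/28242 ≈ -1.0523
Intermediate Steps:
K(R, P) = 2 (K(R, P) = 0*P + 2 = 0 + 2 = 2)
g(J, E) = -11/2
(113*(-g(1, -7) - 137))/14121 = (113*(-1*(-11/2) - 137))/14121 = (113*(11/2 - 137))*(1/14121) = (113*(-263/2))*(1/14121) = -29719/2*1/14121 = -29719/28242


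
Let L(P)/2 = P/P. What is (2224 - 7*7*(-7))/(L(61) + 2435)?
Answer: 2567/2437 ≈ 1.0533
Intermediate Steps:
L(P) = 2 (L(P) = 2*(P/P) = 2*1 = 2)
(2224 - 7*7*(-7))/(L(61) + 2435) = (2224 - 7*7*(-7))/(2 + 2435) = (2224 - 49*(-7))/2437 = (2224 + 343)*(1/2437) = 2567*(1/2437) = 2567/2437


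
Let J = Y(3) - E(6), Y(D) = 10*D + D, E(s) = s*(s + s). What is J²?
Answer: 1521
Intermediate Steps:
E(s) = 2*s² (E(s) = s*(2*s) = 2*s²)
Y(D) = 11*D
J = -39 (J = 11*3 - 2*6² = 33 - 2*36 = 33 - 1*72 = 33 - 72 = -39)
J² = (-39)² = 1521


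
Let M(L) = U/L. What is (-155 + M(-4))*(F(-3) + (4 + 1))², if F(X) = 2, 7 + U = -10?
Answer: -29547/4 ≈ -7386.8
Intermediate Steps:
U = -17 (U = -7 - 10 = -17)
M(L) = -17/L
(-155 + M(-4))*(F(-3) + (4 + 1))² = (-155 - 17/(-4))*(2 + (4 + 1))² = (-155 - 17*(-¼))*(2 + 5)² = (-155 + 17/4)*7² = -603/4*49 = -29547/4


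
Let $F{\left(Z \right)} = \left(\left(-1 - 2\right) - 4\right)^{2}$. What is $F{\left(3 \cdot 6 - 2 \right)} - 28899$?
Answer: $-28850$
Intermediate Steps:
$F{\left(Z \right)} = 49$ ($F{\left(Z \right)} = \left(\left(-1 - 2\right) - 4\right)^{2} = \left(-3 - 4\right)^{2} = \left(-7\right)^{2} = 49$)
$F{\left(3 \cdot 6 - 2 \right)} - 28899 = 49 - 28899 = -28850$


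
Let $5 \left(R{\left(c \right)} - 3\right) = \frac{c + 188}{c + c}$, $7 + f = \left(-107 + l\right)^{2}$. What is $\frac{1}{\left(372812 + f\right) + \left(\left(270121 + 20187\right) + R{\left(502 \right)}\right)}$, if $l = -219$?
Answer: $\frac{502}{386234853} \approx 1.2997 \cdot 10^{-6}$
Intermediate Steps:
$f = 106269$ ($f = -7 + \left(-107 - 219\right)^{2} = -7 + \left(-326\right)^{2} = -7 + 106276 = 106269$)
$R{\left(c \right)} = 3 + \frac{188 + c}{10 c}$ ($R{\left(c \right)} = 3 + \frac{\left(c + 188\right) \frac{1}{c + c}}{5} = 3 + \frac{\left(188 + c\right) \frac{1}{2 c}}{5} = 3 + \frac{\frac{1}{2} \frac{1}{c} \left(188 + c\right)}{5} = 3 + \frac{188 + c}{10 c}$)
$\frac{1}{\left(372812 + f\right) + \left(\left(270121 + 20187\right) + R{\left(502 \right)}\right)} = \frac{1}{\left(372812 + 106269\right) + \left(\left(270121 + 20187\right) + \frac{188 + 31 \cdot 502}{10 \cdot 502}\right)} = \frac{1}{479081 + \left(290308 + \frac{1}{10} \cdot \frac{1}{502} \left(188 + 15562\right)\right)} = \frac{1}{479081 + \left(290308 + \frac{1}{10} \cdot \frac{1}{502} \cdot 15750\right)} = \frac{1}{479081 + \left(290308 + \frac{1575}{502}\right)} = \frac{1}{479081 + \frac{145736191}{502}} = \frac{1}{\frac{386234853}{502}} = \frac{502}{386234853}$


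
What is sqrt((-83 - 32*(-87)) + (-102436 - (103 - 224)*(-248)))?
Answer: I*sqrt(129743) ≈ 360.2*I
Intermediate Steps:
sqrt((-83 - 32*(-87)) + (-102436 - (103 - 224)*(-248))) = sqrt((-83 + 2784) + (-102436 - (-121)*(-248))) = sqrt(2701 + (-102436 - 1*30008)) = sqrt(2701 + (-102436 - 30008)) = sqrt(2701 - 132444) = sqrt(-129743) = I*sqrt(129743)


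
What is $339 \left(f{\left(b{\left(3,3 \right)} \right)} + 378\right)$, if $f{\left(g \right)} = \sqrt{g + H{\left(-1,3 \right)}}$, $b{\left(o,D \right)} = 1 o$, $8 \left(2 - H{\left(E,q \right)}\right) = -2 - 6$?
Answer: $128142 + 339 \sqrt{6} \approx 1.2897 \cdot 10^{5}$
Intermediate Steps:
$H{\left(E,q \right)} = 3$ ($H{\left(E,q \right)} = 2 - \frac{-2 - 6}{8} = 2 - -1 = 2 + 1 = 3$)
$b{\left(o,D \right)} = o$
$f{\left(g \right)} = \sqrt{3 + g}$ ($f{\left(g \right)} = \sqrt{g + 3} = \sqrt{3 + g}$)
$339 \left(f{\left(b{\left(3,3 \right)} \right)} + 378\right) = 339 \left(\sqrt{3 + 3} + 378\right) = 339 \left(\sqrt{6} + 378\right) = 339 \left(378 + \sqrt{6}\right) = 128142 + 339 \sqrt{6}$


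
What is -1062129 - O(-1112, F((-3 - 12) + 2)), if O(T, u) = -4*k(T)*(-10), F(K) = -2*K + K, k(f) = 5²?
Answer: -1063129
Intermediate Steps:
k(f) = 25
F(K) = -K
O(T, u) = 1000 (O(T, u) = -4*25*(-10) = -100*(-10) = 1000)
-1062129 - O(-1112, F((-3 - 12) + 2)) = -1062129 - 1*1000 = -1062129 - 1000 = -1063129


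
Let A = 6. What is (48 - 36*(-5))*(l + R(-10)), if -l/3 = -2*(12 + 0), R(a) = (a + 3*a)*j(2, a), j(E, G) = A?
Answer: -38304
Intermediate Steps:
j(E, G) = 6
R(a) = 24*a (R(a) = (a + 3*a)*6 = (4*a)*6 = 24*a)
l = 72 (l = -(-6)*(12 + 0) = -(-6)*12 = -3*(-24) = 72)
(48 - 36*(-5))*(l + R(-10)) = (48 - 36*(-5))*(72 + 24*(-10)) = (48 + 180)*(72 - 240) = 228*(-168) = -38304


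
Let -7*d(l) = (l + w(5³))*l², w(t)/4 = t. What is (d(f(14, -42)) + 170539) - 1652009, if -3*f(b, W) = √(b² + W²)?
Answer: -13473230/9 + 3920*√10/27 ≈ -1.4966e+6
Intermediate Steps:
w(t) = 4*t
f(b, W) = -√(W² + b²)/3 (f(b, W) = -√(b² + W²)/3 = -√(W² + b²)/3)
d(l) = -l²*(500 + l)/7 (d(l) = -(l + 4*5³)*l²/7 = -(l + 4*125)*l²/7 = -(l + 500)*l²/7 = -(500 + l)*l²/7 = -l²*(500 + l)/7)
(d(f(14, -42)) + 170539) - 1652009 = ((-√((-42)² + 14²)/3)²*(-500 - (-1)*√((-42)² + 14²)/3)/7 + 170539) - 1652009 = ((-√(1764 + 196)/3)²*(-500 - (-1)*√(1764 + 196)/3)/7 + 170539) - 1652009 = ((-14*√10/3)²*(-500 - (-1)*√1960/3)/7 + 170539) - 1652009 = ((-14*√10/3)²*(-500 - (-1)*14*√10/3)/7 + 170539) - 1652009 = ((-14*√10/3)²*(-500 - (-14)*√10/3)/7 + 170539) - 1652009 = ((⅐)*(1960/9)*(-500 + 14*√10/3) + 170539) - 1652009 = ((-140000/9 + 3920*√10/27) + 170539) - 1652009 = (1394851/9 + 3920*√10/27) - 1652009 = -13473230/9 + 3920*√10/27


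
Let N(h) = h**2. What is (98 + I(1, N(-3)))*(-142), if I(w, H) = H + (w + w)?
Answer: -15478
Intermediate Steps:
I(w, H) = H + 2*w
(98 + I(1, N(-3)))*(-142) = (98 + ((-3)**2 + 2*1))*(-142) = (98 + (9 + 2))*(-142) = (98 + 11)*(-142) = 109*(-142) = -15478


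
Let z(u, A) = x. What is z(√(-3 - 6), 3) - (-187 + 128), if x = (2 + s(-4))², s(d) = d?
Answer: 63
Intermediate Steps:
x = 4 (x = (2 - 4)² = (-2)² = 4)
z(u, A) = 4
z(√(-3 - 6), 3) - (-187 + 128) = 4 - (-187 + 128) = 4 - 1*(-59) = 4 + 59 = 63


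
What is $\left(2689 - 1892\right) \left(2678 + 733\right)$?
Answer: $2718567$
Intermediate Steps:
$\left(2689 - 1892\right) \left(2678 + 733\right) = 797 \cdot 3411 = 2718567$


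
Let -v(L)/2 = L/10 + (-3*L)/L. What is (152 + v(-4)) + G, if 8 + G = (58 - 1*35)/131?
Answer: 98889/655 ≈ 150.98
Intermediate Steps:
v(L) = 6 - L/5 (v(L) = -2*(L/10 + (-3*L)/L) = -2*(L*(⅒) - 3) = -2*(L/10 - 3) = -2*(-3 + L/10) = 6 - L/5)
G = -1025/131 (G = -8 + (58 - 1*35)/131 = -8 + (58 - 35)*(1/131) = -8 + 23*(1/131) = -8 + 23/131 = -1025/131 ≈ -7.8244)
(152 + v(-4)) + G = (152 + (6 - ⅕*(-4))) - 1025/131 = (152 + (6 + ⅘)) - 1025/131 = (152 + 34/5) - 1025/131 = 794/5 - 1025/131 = 98889/655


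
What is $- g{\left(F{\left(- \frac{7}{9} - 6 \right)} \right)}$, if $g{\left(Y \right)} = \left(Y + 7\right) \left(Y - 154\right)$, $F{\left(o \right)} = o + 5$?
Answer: $\frac{65894}{81} \approx 813.51$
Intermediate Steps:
$F{\left(o \right)} = 5 + o$
$g{\left(Y \right)} = \left(-154 + Y\right) \left(7 + Y\right)$ ($g{\left(Y \right)} = \left(7 + Y\right) \left(-154 + Y\right) = \left(-154 + Y\right) \left(7 + Y\right)$)
$- g{\left(F{\left(- \frac{7}{9} - 6 \right)} \right)} = - (-1078 + \left(5 - \left(6 + \frac{7}{9}\right)\right)^{2} - 147 \left(5 - \left(6 + \frac{7}{9}\right)\right)) = - (-1078 + \left(5 - \frac{61}{9}\right)^{2} - 147 \left(5 - \frac{61}{9}\right)) = - (-1078 + \left(- \frac{16}{9}\right)^{2} - - \frac{784}{3}) = - (-1078 + \frac{256}{81} + \frac{784}{3}) = \left(-1\right) \left(- \frac{65894}{81}\right) = \frac{65894}{81}$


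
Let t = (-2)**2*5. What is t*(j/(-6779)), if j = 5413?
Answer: -108260/6779 ≈ -15.970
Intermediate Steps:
t = 20 (t = 4*5 = 20)
t*(j/(-6779)) = 20*(5413/(-6779)) = 20*(5413*(-1/6779)) = 20*(-5413/6779) = -108260/6779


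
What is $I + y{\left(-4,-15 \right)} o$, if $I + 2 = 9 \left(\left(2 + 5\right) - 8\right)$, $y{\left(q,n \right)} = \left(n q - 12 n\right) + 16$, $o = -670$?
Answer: $-171531$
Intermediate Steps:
$y{\left(q,n \right)} = 16 - 12 n + n q$ ($y{\left(q,n \right)} = \left(- 12 n + n q\right) + 16 = 16 - 12 n + n q$)
$I = -11$ ($I = -2 + 9 \left(\left(2 + 5\right) - 8\right) = -2 + 9 \left(7 - 8\right) = -2 + 9 \left(-1\right) = -2 - 9 = -11$)
$I + y{\left(-4,-15 \right)} o = -11 + \left(16 - -180 - -60\right) \left(-670\right) = -11 + \left(16 + 180 + 60\right) \left(-670\right) = -11 + 256 \left(-670\right) = -11 - 171520 = -171531$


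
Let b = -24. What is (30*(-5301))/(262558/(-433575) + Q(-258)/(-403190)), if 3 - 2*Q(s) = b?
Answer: 11120211187551000/42346645313 ≈ 2.6260e+5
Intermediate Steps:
Q(s) = 27/2 (Q(s) = 3/2 - ½*(-24) = 3/2 + 12 = 27/2)
(30*(-5301))/(262558/(-433575) + Q(-258)/(-403190)) = (30*(-5301))/(262558/(-433575) + (27/2)/(-403190)) = -159030/(262558*(-1/433575) + (27/2)*(-1/403190)) = -159030/(-262558/433575 - 27/806380) = -159030/(-42346645313/69925241700) = -159030*(-69925241700/42346645313) = 11120211187551000/42346645313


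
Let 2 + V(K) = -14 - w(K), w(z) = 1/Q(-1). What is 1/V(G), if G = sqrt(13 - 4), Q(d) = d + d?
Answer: -2/31 ≈ -0.064516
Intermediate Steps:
Q(d) = 2*d
w(z) = -1/2 (w(z) = 1/(2*(-1)) = 1/(-2) = -1/2)
G = 3 (G = sqrt(9) = 3)
V(K) = -31/2 (V(K) = -2 + (-14 - 1*(-1/2)) = -2 + (-14 + 1/2) = -2 - 27/2 = -31/2)
1/V(G) = 1/(-31/2) = -2/31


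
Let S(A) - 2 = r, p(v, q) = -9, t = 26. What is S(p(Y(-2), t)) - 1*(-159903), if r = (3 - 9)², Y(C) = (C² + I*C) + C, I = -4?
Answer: 159941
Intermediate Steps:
Y(C) = C² - 3*C (Y(C) = (C² - 4*C) + C = C² - 3*C)
r = 36 (r = (-6)² = 36)
S(A) = 38 (S(A) = 2 + 36 = 38)
S(p(Y(-2), t)) - 1*(-159903) = 38 - 1*(-159903) = 38 + 159903 = 159941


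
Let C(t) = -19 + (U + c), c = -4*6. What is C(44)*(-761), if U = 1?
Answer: 31962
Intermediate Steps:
c = -24
C(t) = -42 (C(t) = -19 + (1 - 24) = -19 - 23 = -42)
C(44)*(-761) = -42*(-761) = 31962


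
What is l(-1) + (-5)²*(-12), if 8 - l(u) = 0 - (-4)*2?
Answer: -300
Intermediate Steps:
l(u) = 0 (l(u) = 8 - (0 - (-4)*2) = 8 - (0 - 1*(-8)) = 8 - (0 + 8) = 8 - 1*8 = 8 - 8 = 0)
l(-1) + (-5)²*(-12) = 0 + (-5)²*(-12) = 0 + 25*(-12) = 0 - 300 = -300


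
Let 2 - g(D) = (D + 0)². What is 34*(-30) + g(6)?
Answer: -1054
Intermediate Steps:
g(D) = 2 - D² (g(D) = 2 - (D + 0)² = 2 - D²)
34*(-30) + g(6) = 34*(-30) + (2 - 1*6²) = -1020 + (2 - 1*36) = -1020 + (2 - 36) = -1020 - 34 = -1054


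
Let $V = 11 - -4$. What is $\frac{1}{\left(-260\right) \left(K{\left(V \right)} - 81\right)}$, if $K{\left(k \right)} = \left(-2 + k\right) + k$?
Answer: $\frac{1}{13780} \approx 7.2569 \cdot 10^{-5}$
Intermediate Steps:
$V = 15$ ($V = 11 + 4 = 15$)
$K{\left(k \right)} = -2 + 2 k$
$\frac{1}{\left(-260\right) \left(K{\left(V \right)} - 81\right)} = \frac{1}{\left(-260\right) \left(\left(-2 + 2 \cdot 15\right) - 81\right)} = \frac{1}{\left(-260\right) \left(\left(-2 + 30\right) - 81\right)} = \frac{1}{\left(-260\right) \left(28 - 81\right)} = \frac{1}{\left(-260\right) \left(-53\right)} = \frac{1}{13780}$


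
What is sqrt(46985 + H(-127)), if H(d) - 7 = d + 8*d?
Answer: sqrt(45849) ≈ 214.12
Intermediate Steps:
H(d) = 7 + 9*d (H(d) = 7 + (d + 8*d) = 7 + 9*d)
sqrt(46985 + H(-127)) = sqrt(46985 + (7 + 9*(-127))) = sqrt(46985 + (7 - 1143)) = sqrt(46985 - 1136) = sqrt(45849)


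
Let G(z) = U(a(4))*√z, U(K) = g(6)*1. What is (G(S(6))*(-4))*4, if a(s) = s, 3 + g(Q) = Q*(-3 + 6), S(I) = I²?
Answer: -1440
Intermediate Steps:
g(Q) = -3 + 3*Q (g(Q) = -3 + Q*(-3 + 6) = -3 + Q*3 = -3 + 3*Q)
U(K) = 15 (U(K) = (-3 + 3*6)*1 = (-3 + 18)*1 = 15*1 = 15)
G(z) = 15*√z
(G(S(6))*(-4))*4 = ((15*√(6²))*(-4))*4 = ((15*√36)*(-4))*4 = ((15*6)*(-4))*4 = (90*(-4))*4 = -360*4 = -1440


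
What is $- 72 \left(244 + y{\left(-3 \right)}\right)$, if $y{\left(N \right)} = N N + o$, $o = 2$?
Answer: $-18360$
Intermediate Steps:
$y{\left(N \right)} = 2 + N^{2}$ ($y{\left(N \right)} = N N + 2 = N^{2} + 2 = 2 + N^{2}$)
$- 72 \left(244 + y{\left(-3 \right)}\right) = - 72 \left(244 + \left(2 + \left(-3\right)^{2}\right)\right) = - 72 \left(244 + \left(2 + 9\right)\right) = - 72 \left(244 + 11\right) = \left(-72\right) 255 = -18360$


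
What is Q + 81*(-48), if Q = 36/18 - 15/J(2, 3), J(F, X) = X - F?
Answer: -3901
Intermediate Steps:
Q = -13 (Q = 36/18 - 15/(3 - 1*2) = 36*(1/18) - 15/(3 - 2) = 2 - 15/1 = 2 - 15*1 = 2 - 15 = -13)
Q + 81*(-48) = -13 + 81*(-48) = -13 - 3888 = -3901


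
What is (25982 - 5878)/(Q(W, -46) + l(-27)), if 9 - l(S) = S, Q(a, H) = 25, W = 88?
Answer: 20104/61 ≈ 329.57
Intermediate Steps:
l(S) = 9 - S
(25982 - 5878)/(Q(W, -46) + l(-27)) = (25982 - 5878)/(25 + (9 - 1*(-27))) = 20104/(25 + (9 + 27)) = 20104/(25 + 36) = 20104/61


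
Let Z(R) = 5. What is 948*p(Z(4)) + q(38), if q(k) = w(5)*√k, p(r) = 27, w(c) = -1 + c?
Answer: 25596 + 4*√38 ≈ 25621.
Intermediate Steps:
q(k) = 4*√k (q(k) = (-1 + 5)*√k = 4*√k)
948*p(Z(4)) + q(38) = 948*27 + 4*√38 = 25596 + 4*√38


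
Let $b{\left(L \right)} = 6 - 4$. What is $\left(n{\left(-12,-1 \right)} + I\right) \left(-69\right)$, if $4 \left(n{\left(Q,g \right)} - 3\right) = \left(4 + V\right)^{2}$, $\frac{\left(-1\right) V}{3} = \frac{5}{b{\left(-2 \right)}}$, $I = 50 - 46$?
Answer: $- \frac{11109}{16} \approx -694.31$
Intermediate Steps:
$b{\left(L \right)} = 2$
$I = 4$
$V = - \frac{15}{2}$ ($V = - 3 \cdot \frac{5}{2} = - 3 \cdot 5 \cdot \frac{1}{2} = \left(-3\right) \frac{5}{2} = - \frac{15}{2} \approx -7.5$)
$n{\left(Q,g \right)} = \frac{97}{16}$ ($n{\left(Q,g \right)} = 3 + \frac{\left(4 - \frac{15}{2}\right)^{2}}{4} = 3 + \frac{\left(- \frac{7}{2}\right)^{2}}{4} = 3 + \frac{1}{4} \cdot \frac{49}{4} = 3 + \frac{49}{16} = \frac{97}{16}$)
$\left(n{\left(-12,-1 \right)} + I\right) \left(-69\right) = \left(\frac{97}{16} + 4\right) \left(-69\right) = \frac{161}{16} \left(-69\right) = - \frac{11109}{16}$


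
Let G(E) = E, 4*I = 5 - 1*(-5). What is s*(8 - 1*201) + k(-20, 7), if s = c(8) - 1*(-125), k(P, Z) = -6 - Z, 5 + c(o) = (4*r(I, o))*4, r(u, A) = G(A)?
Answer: -47877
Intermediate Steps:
I = 5/2 (I = (5 - 1*(-5))/4 = (5 + 5)/4 = (1/4)*10 = 5/2 ≈ 2.5000)
r(u, A) = A
c(o) = -5 + 16*o (c(o) = -5 + (4*o)*4 = -5 + 16*o)
s = 248 (s = (-5 + 16*8) - 1*(-125) = (-5 + 128) + 125 = 123 + 125 = 248)
s*(8 - 1*201) + k(-20, 7) = 248*(8 - 1*201) + (-6 - 1*7) = 248*(8 - 201) + (-6 - 7) = 248*(-193) - 13 = -47864 - 13 = -47877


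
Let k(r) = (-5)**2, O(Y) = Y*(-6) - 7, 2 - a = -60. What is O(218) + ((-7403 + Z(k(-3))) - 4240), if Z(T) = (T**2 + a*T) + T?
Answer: -10758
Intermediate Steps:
a = 62 (a = 2 - 1*(-60) = 2 + 60 = 62)
O(Y) = -7 - 6*Y (O(Y) = -6*Y - 7 = -7 - 6*Y)
k(r) = 25
Z(T) = T**2 + 63*T (Z(T) = (T**2 + 62*T) + T = T**2 + 63*T)
O(218) + ((-7403 + Z(k(-3))) - 4240) = (-7 - 6*218) + ((-7403 + 25*(63 + 25)) - 4240) = (-7 - 1308) + ((-7403 + 25*88) - 4240) = -1315 + ((-7403 + 2200) - 4240) = -1315 + (-5203 - 4240) = -1315 - 9443 = -10758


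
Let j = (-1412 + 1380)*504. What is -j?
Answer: 16128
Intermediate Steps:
j = -16128 (j = -32*504 = -16128)
-j = -1*(-16128) = 16128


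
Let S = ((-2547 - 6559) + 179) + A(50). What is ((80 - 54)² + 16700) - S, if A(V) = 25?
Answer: 26278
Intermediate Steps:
S = -8902 (S = ((-2547 - 6559) + 179) + 25 = (-9106 + 179) + 25 = -8927 + 25 = -8902)
((80 - 54)² + 16700) - S = ((80 - 54)² + 16700) - 1*(-8902) = (26² + 16700) + 8902 = (676 + 16700) + 8902 = 17376 + 8902 = 26278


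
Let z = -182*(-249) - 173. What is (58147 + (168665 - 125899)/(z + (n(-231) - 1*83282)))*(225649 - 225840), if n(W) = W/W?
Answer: -211766592083/19068 ≈ -1.1106e+7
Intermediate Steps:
n(W) = 1
z = 45145 (z = 45318 - 173 = 45145)
(58147 + (168665 - 125899)/(z + (n(-231) - 1*83282)))*(225649 - 225840) = (58147 + (168665 - 125899)/(45145 + (1 - 1*83282)))*(225649 - 225840) = (58147 + 42766/(45145 + (1 - 83282)))*(-191) = (58147 + 42766/(45145 - 83281))*(-191) = (58147 + 42766/(-38136))*(-191) = (58147 + 42766*(-1/38136))*(-191) = (58147 - 21383/19068)*(-191) = (1108725613/19068)*(-191) = -211766592083/19068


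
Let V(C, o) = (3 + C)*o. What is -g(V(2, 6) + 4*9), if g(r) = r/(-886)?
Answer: 33/443 ≈ 0.074492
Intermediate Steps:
V(C, o) = o*(3 + C)
g(r) = -r/886 (g(r) = r*(-1/886) = -r/886)
-g(V(2, 6) + 4*9) = -(-1)*(6*(3 + 2) + 4*9)/886 = -(-1)*(6*5 + 36)/886 = -(-1)*(30 + 36)/886 = -(-1)*66/886 = -1*(-33/443) = 33/443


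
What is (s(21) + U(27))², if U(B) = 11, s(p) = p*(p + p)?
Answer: 797449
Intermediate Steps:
s(p) = 2*p² (s(p) = p*(2*p) = 2*p²)
(s(21) + U(27))² = (2*21² + 11)² = (2*441 + 11)² = (882 + 11)² = 893² = 797449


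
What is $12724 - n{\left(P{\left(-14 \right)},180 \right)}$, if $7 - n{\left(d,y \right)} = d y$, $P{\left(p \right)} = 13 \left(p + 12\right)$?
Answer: $8037$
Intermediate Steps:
$P{\left(p \right)} = 156 + 13 p$ ($P{\left(p \right)} = 13 \left(12 + p\right) = 156 + 13 p$)
$n{\left(d,y \right)} = 7 - d y$
$12724 - n{\left(P{\left(-14 \right)},180 \right)} = 12724 - \left(7 - \left(156 + 13 \left(-14\right)\right) 180\right) = 12724 - \left(7 - \left(156 - 182\right) 180\right) = 12724 - \left(7 - \left(-26\right) 180\right) = 12724 - \left(7 + 4680\right) = 12724 - 4687 = 8037$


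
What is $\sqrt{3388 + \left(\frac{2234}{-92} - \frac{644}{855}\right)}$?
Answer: $\frac{\sqrt{577999714970}}{13110} \approx 57.991$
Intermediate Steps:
$\sqrt{3388 + \left(\frac{2234}{-92} - \frac{644}{855}\right)} = \sqrt{3388 + \left(2234 \left(- \frac{1}{92}\right) - \frac{644}{855}\right)} = \sqrt{3388 - \frac{984659}{39330}} = \sqrt{\frac{132265381}{39330}} = \frac{\sqrt{577999714970}}{13110}$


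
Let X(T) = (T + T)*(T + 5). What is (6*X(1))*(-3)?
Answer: -216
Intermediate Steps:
X(T) = 2*T*(5 + T) (X(T) = (2*T)*(5 + T) = 2*T*(5 + T))
(6*X(1))*(-3) = (6*(2*1*(5 + 1)))*(-3) = (6*(2*1*6))*(-3) = (6*12)*(-3) = 72*(-3) = -216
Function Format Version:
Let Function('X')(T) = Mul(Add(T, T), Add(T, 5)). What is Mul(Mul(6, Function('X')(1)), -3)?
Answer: -216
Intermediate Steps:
Function('X')(T) = Mul(2, T, Add(5, T)) (Function('X')(T) = Mul(Mul(2, T), Add(5, T)) = Mul(2, T, Add(5, T)))
Mul(Mul(6, Function('X')(1)), -3) = Mul(Mul(6, Mul(2, 1, Add(5, 1))), -3) = Mul(Mul(6, Mul(2, 1, 6)), -3) = Mul(Mul(6, 12), -3) = Mul(72, -3) = -216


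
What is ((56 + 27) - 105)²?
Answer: 484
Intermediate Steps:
((56 + 27) - 105)² = (83 - 105)² = (-22)² = 484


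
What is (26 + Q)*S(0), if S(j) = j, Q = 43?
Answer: 0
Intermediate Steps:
(26 + Q)*S(0) = (26 + 43)*0 = 69*0 = 0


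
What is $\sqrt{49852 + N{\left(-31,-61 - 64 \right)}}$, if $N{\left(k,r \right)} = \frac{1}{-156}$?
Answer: $\frac{\sqrt{303299529}}{78} \approx 223.28$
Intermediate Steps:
$N{\left(k,r \right)} = - \frac{1}{156}$
$\sqrt{49852 + N{\left(-31,-61 - 64 \right)}} = \sqrt{49852 - \frac{1}{156}} = \sqrt{\frac{7776911}{156}} = \frac{\sqrt{303299529}}{78}$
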